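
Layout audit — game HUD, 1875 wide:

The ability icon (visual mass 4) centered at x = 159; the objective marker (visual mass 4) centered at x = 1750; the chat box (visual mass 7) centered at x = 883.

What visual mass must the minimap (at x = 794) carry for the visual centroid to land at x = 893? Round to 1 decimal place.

w ≈ 4.3

Existing Σw = 15 (4 + 4 + 7); existing moment 4·159 + 4·1750 + 7·883 = 13817.
Set Σw·x/Σw = 893: (13817 + 794w) = 893·(15 + w).
Rearranging, w·(794 − 893) = 893·15 − 13817 = -422, so w ≈ -422/-99 = 4.26.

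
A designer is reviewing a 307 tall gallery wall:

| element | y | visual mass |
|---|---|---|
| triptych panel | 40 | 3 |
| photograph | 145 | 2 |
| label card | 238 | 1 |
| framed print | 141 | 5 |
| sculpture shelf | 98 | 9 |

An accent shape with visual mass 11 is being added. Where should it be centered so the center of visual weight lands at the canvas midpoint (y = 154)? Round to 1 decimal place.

y ≈ 230.8

New total weight: (3 + 2 + 1 + 5 + 9) + 11 = 31.
Along y: (2235 + 11·y) / 31 = 154 (existing moment 3·40 + 2·145 + 1·238 + 5·141 + 9·98 = 2235) ⇒ y = (4774 − 2235) / 11 ≈ 230.82.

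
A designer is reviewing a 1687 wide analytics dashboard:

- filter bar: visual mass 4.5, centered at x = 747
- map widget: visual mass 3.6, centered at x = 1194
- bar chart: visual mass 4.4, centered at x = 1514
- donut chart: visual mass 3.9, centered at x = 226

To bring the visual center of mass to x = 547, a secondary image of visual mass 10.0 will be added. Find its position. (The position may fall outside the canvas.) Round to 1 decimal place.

x ≈ -76.2

With the secondary image, Σw becomes 4.5 + 3.6 + 4.4 + 3.9 + 10.0 = 26.4.
x: need Σw·x = 26.4·547 = 14440.8. Existing = 4.5·747 + 3.6·1194 + 4.4·1514 + 3.9·226 = 15202.9. Remainder -762.1 / 10.0 ≈ -76.21.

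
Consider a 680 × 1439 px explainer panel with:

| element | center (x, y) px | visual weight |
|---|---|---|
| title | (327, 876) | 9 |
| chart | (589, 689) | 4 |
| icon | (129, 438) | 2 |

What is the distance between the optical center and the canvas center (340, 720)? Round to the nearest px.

≈ 57 px

Weights sum to 9 + 4 + 2 = 15.
x-moment: 9·327 + 4·589 + 2·129 = 5557; centroid 5557/15 ≈ 370.47.
y-moment: 9·876 + 4·689 + 2·438 = 11516; centroid 11516/15 ≈ 767.73.
From (340, 720): dx = 30.47, dy = 47.73, so the distance is √(dx²+dy²) ≈ 56.63.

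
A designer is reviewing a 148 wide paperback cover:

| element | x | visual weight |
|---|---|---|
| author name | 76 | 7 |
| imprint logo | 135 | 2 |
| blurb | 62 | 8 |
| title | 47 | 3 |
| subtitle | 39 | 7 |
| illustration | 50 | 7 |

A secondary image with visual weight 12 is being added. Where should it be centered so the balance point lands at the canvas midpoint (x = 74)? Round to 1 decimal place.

After adding the secondary image, total weight = 7 + 2 + 8 + 3 + 7 + 7 + 12 = 46.
x: need Σw·x = 46·74 = 3404. Existing = 7·76 + 2·135 + 8·62 + 3·47 + 7·39 + 7·50 = 2062. Remainder 1342 / 12 ≈ 111.83.

x ≈ 111.8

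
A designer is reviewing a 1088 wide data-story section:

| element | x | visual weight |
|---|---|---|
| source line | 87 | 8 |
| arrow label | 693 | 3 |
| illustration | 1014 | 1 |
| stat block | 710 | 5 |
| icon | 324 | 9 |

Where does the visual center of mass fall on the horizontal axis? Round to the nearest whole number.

x ≈ 394

Total weight = 8 + 3 + 1 + 5 + 9 = 26.
x: (8·87 + 3·693 + 1·1014 + 5·710 + 9·324) / 26 = 10255 / 26 ≈ 394.42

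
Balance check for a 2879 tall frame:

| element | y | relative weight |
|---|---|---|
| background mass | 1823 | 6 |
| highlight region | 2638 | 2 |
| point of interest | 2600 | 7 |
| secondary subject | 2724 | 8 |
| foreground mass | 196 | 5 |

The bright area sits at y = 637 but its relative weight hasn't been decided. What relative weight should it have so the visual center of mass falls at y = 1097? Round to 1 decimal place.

Known weights sum to 6 + 2 + 7 + 8 + 5 = 28; their moment is 6·1823 + 2·2638 + 7·2600 + 8·2724 + 5·196 = 57186.
Balance at y = 1097 requires (57186 + w·637) / (28 + w) = 1097.
Rearranging, w·(637 − 1097) = 1097·28 − 57186 = -26470, so w ≈ -26470/-460 = 57.54.

w ≈ 57.5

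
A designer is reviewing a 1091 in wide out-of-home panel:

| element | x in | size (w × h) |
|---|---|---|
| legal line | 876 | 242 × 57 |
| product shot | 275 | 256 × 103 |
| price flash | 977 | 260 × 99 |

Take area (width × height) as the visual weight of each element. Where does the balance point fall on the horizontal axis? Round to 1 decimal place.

x ≈ 675.0

Areas: legal line 242·57 = 13794, product shot 256·103 = 26368, price flash 260·99 = 25740. Total weight = 65902.
x-moment: 13794·876 + 26368·275 + 25740·977 = 44482724; centroid 44482724/65902 ≈ 674.98.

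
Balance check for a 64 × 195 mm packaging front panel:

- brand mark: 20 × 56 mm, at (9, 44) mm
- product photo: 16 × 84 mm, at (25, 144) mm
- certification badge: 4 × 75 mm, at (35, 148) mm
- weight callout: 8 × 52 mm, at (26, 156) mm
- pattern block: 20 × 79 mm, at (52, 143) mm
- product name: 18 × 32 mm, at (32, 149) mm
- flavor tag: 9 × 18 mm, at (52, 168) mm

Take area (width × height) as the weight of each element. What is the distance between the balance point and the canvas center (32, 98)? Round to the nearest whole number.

≈ 28 mm

Areas: brand mark 20·56 = 1120, product photo 16·84 = 1344, certification badge 4·75 = 300, weight callout 8·52 = 416, pattern block 20·79 = 1580, product name 18·32 = 576, flavor tag 9·18 = 162. Total weight = 5498.
Σw·x = 174012; x̄ = 174012/5498 ≈ 31.65.
Σw·y = 691092; ȳ = 691092/5498 ≈ 125.70.
Relative to (32, 98): Δ = (-0.35, 27.70); |Δ| = √(-0.35² + 27.70²) ≈ 27.70.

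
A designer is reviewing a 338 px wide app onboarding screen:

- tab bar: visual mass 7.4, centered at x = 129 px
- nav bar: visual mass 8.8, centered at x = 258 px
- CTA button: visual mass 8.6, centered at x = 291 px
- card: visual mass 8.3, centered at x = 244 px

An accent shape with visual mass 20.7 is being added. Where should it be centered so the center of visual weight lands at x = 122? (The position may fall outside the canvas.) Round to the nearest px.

x ≈ -57

New total weight: (7.4 + 8.8 + 8.6 + 8.3) + 20.7 = 53.8.
x: need Σw·x = 53.8·122 = 6563.6. Existing = 7.4·129 + 8.8·258 + 8.6·291 + 8.3·244 = 7752.8. Remainder -1189.2 / 20.7 ≈ -57.45.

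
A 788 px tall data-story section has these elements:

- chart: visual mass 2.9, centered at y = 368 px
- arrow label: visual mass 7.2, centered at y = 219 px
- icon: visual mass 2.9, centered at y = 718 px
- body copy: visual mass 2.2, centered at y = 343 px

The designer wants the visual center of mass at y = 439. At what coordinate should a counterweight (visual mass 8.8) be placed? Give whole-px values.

y ≈ 574

After adding the counterweight, total weight = 2.9 + 7.2 + 2.9 + 2.2 + 8.8 = 24.0.
y: target moment 24.0×439 = 10536.0; current 2.9·368 + 7.2·219 + 2.9·718 + 2.2·343 = 5480.8; the counterweight supplies 5055.2, so y = 5055.2/8.8 ≈ 574.45.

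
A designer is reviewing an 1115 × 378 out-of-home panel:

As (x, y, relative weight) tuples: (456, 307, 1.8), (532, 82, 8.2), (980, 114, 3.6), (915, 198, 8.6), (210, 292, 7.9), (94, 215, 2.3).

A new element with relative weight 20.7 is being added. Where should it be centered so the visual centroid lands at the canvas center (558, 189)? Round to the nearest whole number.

With the new element, Σw becomes 1.8 + 8.2 + 3.6 + 8.6 + 7.9 + 2.3 + 20.7 = 53.1.
x: need Σw·x = 53.1·558 = 29629.8. Existing = 1.8·456 + 8.2·532 + 3.6·980 + 8.6·915 + 7.9·210 + 2.3·94 = 18455.4. Remainder 11174.4 / 20.7 ≈ 539.83.
y: need Σw·y = 53.1·189 = 10035.9. Existing = 1.8·307 + 8.2·82 + 3.6·114 + 8.6·198 + 7.9·292 + 2.3·215 = 6139.5. Remainder 3896.4 / 20.7 ≈ 188.23.

(540, 188)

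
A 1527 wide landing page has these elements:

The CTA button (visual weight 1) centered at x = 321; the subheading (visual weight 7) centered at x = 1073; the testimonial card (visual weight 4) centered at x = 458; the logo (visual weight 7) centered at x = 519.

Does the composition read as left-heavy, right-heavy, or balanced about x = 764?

left-heavy

Σw = 1 + 7 + 4 + 7 = 19.
x: (1·321 + 7·1073 + 4·458 + 7·519) / 19 = 13297 / 19 ≈ 699.84
Since 699.8 is left of 764, the composition reads left-heavy.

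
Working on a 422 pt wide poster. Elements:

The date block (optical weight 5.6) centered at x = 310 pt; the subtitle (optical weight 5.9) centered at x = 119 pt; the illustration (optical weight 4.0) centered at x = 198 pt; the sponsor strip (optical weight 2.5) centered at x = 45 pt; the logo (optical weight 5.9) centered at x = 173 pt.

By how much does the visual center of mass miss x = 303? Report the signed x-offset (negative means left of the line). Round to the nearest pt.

Weights sum to 5.6 + 5.9 + 4.0 + 2.5 + 5.9 = 23.9.
Σw·x = 5.6·310 + 5.9·119 + 4.0·198 + 2.5·45 + 5.9·173 = 4363.3, so x̄ = 4363.3/23.9 ≈ 182.56.
Difference: 182.56 − 303 ≈ -120.44.

≈ -120 pt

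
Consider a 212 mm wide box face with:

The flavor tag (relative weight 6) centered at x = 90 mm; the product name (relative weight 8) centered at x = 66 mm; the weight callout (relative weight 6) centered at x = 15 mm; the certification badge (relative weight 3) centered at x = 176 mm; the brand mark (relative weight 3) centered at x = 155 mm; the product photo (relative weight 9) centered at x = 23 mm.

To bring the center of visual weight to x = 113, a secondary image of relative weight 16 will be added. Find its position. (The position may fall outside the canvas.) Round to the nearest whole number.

x ≈ 213

After adding the secondary image, total weight = 6 + 8 + 6 + 3 + 3 + 9 + 16 = 51.
Along x: (2358 + 16·x) / 51 = 113 (existing moment 6·90 + 8·66 + 6·15 + 3·176 + 3·155 + 9·23 = 2358) ⇒ x = (5763 − 2358) / 16 ≈ 212.81.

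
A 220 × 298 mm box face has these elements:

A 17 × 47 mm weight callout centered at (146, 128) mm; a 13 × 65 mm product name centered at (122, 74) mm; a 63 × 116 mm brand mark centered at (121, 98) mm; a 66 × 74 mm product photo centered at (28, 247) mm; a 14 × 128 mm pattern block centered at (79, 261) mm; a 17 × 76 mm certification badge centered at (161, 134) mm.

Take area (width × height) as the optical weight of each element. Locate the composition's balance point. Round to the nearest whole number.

(94, 161)

Areas: weight callout 17·47 = 799, product name 13·65 = 845, brand mark 63·116 = 7308, product photo 66·74 = 4884, pattern block 14·128 = 1792, certification badge 17·76 = 1292. Total weight = 16920.
x: (799·146 + 845·122 + 7308·121 + 4884·28 + 1792·79 + 1292·161) / 16920 = 1590344 / 16920 ≈ 93.99
y: (799·128 + 845·74 + 7308·98 + 4884·247 + 1792·261 + 1292·134) / 16920 = 2728174 / 16920 ≈ 161.24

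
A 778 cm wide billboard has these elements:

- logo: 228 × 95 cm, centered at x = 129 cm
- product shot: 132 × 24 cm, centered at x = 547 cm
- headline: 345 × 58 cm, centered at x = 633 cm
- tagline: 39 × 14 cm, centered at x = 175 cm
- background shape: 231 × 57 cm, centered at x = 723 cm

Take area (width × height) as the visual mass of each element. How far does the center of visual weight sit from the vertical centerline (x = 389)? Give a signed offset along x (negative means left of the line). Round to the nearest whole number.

≈ 69 cm

Areas → weights: logo 228·95 = 21660, product shot 132·24 = 3168, headline 345·58 = 20010, tagline 39·14 = 546, background shape 231·57 = 13167; Σw = 58551.
x-moment: 21660·129 + 3168·547 + 20010·633 + 546·175 + 13167·723 = 26808657; centroid 26808657/58551 ≈ 457.87.
Offset from x = 389: 457.87 − 389 ≈ 68.87.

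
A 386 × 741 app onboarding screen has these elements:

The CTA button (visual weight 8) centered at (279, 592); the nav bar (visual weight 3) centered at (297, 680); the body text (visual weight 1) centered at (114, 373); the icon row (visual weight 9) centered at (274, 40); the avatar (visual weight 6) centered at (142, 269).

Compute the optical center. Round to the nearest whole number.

(243, 338)

Total weight = 8 + 3 + 1 + 9 + 6 = 27.
x: (8·279 + 3·297 + 1·114 + 9·274 + 6·142) / 27 = 6555 / 27 ≈ 242.78
y: (8·592 + 3·680 + 1·373 + 9·40 + 6·269) / 27 = 9123 / 27 ≈ 337.89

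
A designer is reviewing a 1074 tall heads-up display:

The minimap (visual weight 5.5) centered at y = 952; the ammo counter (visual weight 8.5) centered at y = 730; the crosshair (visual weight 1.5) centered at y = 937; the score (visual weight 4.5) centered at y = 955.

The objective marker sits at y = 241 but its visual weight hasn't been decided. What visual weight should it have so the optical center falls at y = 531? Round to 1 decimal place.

Known weights sum to 5.5 + 8.5 + 1.5 + 4.5 = 20.0; their moment is 5.5·952 + 8.5·730 + 1.5·937 + 4.5·955 = 17144.0.
For the centroid to hit 531: (17144.0 + w·241) / (20.0 + w) = 531.
Solving: w = (531·20.0 − 17144.0) / (241 − 531) = -6524.0 / -290 ≈ 22.50.

w ≈ 22.5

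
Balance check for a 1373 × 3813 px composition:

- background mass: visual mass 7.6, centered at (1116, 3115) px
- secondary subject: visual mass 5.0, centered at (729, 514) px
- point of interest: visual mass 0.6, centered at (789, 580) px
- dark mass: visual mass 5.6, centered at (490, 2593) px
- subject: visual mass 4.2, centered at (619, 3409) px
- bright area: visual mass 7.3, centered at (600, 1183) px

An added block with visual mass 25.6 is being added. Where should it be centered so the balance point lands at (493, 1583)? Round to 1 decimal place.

(204.5, 954.0)

After adding the added block, total weight = 7.6 + 5.0 + 0.6 + 5.6 + 4.2 + 7.3 + 25.6 = 55.9.
Along x: (22323.8 + 25.6·x) / 55.9 = 493 (existing moment 7.6·1116 + 5.0·729 + 0.6·789 + 5.6·490 + 4.2·619 + 7.3·600 = 22323.8) ⇒ x = (27558.7 − 22323.8) / 25.6 ≈ 204.49.
Along y: (64066.5 + 25.6·y) / 55.9 = 1583 (existing moment 7.6·3115 + 5.0·514 + 0.6·580 + 5.6·2593 + 4.2·3409 + 7.3·1183 = 64066.5) ⇒ y = (88489.7 − 64066.5) / 25.6 ≈ 954.03.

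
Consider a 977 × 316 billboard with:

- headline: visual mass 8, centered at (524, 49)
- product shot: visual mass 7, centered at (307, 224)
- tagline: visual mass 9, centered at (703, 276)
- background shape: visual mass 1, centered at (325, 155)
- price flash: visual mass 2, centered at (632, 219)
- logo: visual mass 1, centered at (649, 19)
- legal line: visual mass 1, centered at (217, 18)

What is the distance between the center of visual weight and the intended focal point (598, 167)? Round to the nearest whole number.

≈ 77

Weights sum to 8 + 7 + 9 + 1 + 2 + 1 + 1 = 29.
Σw·x = 8·524 + 7·307 + 9·703 + 1·325 + 2·632 + 1·649 + 1·217 = 15123, so x̄ = 15123/29 ≈ 521.48.
Σw·y = 8·49 + 7·224 + 9·276 + 1·155 + 2·219 + 1·19 + 1·18 = 5074, so ȳ = 5074/29 ≈ 174.97.
From (598, 167): dx = -76.52, dy = 7.97, so the distance is √(dx²+dy²) ≈ 76.93.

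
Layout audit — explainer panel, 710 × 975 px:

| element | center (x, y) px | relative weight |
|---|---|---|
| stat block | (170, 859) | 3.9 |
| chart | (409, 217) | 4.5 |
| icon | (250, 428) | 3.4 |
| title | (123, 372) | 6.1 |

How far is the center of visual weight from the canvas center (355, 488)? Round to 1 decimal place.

Weights sum to 3.9 + 4.5 + 3.4 + 6.1 = 17.9.
x: (3.9·170 + 4.5·409 + 3.4·250 + 6.1·123) / 17.9 = 4103.8 / 17.9 ≈ 229.26
y: (3.9·859 + 4.5·217 + 3.4·428 + 6.1·372) / 17.9 = 8051.0 / 17.9 ≈ 449.78
From (355, 488): dx = -125.74, dy = -38.22, so the distance is √(dx²+dy²) ≈ 131.42.

≈ 131.4 px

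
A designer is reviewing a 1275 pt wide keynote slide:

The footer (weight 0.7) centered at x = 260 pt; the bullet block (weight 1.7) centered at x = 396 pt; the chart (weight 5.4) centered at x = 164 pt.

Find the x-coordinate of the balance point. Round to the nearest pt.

x ≈ 223

Σw = 0.7 + 1.7 + 5.4 = 7.8.
x: (0.7·260 + 1.7·396 + 5.4·164) / 7.8 = 1740.8 / 7.8 ≈ 223.18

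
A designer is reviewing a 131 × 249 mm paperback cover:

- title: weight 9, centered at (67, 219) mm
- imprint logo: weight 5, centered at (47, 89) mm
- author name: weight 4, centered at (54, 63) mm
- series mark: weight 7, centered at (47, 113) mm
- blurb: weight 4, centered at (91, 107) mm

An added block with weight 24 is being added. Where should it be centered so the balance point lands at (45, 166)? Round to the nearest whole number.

(27, 205)

New total weight: (9 + 5 + 4 + 7 + 4) + 24 = 53.
x: need Σw·x = 53·45 = 2385. Existing = 9·67 + 5·47 + 4·54 + 7·47 + 4·91 = 1747. Remainder 638 / 24 ≈ 26.58.
y: need Σw·y = 53·166 = 8798. Existing = 9·219 + 5·89 + 4·63 + 7·113 + 4·107 = 3887. Remainder 4911 / 24 ≈ 204.62.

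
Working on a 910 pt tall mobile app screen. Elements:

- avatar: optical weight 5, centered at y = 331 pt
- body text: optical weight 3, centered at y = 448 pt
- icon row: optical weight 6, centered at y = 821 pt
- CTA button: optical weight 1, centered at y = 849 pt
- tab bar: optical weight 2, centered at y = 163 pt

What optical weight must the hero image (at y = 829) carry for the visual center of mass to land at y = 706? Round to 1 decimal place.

Known weights sum to 5 + 3 + 6 + 1 + 2 = 17; their moment is 5·331 + 3·448 + 6·821 + 1·849 + 2·163 = 9100.
Balance at y = 706 requires (9100 + w·829) / (17 + w) = 706.
Solving: w = (706·17 − 9100) / (829 − 706) = 2902 / 123 ≈ 23.59.

w ≈ 23.6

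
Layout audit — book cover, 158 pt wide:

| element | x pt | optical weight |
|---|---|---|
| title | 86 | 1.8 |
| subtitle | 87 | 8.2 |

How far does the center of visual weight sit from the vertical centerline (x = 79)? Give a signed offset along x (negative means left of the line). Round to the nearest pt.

Σw = 1.8 + 8.2 = 10.0.
x: (1.8·86 + 8.2·87) / 10.0 = 868.2 / 10.0 ≈ 86.82
Against x = 79, that's 86.82 − 79 = 7.82.

≈ 8 pt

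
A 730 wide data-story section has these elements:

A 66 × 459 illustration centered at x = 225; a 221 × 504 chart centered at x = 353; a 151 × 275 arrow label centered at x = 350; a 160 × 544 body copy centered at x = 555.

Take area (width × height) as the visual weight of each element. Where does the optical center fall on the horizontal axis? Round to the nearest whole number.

x ≈ 403

Areas: illustration 66·459 = 30294, chart 221·504 = 111384, arrow label 151·275 = 41525, body copy 160·544 = 87040. Total weight = 270243.
x-moment: 30294·225 + 111384·353 + 41525·350 + 87040·555 = 108975652; centroid 108975652/270243 ≈ 403.25.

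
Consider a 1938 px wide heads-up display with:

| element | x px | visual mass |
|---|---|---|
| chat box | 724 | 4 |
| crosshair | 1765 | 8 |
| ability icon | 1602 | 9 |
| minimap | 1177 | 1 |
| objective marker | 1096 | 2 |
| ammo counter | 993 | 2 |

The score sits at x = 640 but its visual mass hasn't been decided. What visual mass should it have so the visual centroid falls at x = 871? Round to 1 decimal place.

w ≈ 61.2

Fixed elements: Σw = 4 + 8 + 9 + 1 + 2 + 2 = 26, Σw·x = 4·724 + 8·1765 + 9·1602 + 1·1177 + 2·1096 + 2·993 = 36789.
Set Σw·x/Σw = 871: (36789 + 640w) = 871·(26 + w).
Rearranging, w·(640 − 871) = 871·26 − 36789 = -14143, so w ≈ -14143/-231 = 61.23.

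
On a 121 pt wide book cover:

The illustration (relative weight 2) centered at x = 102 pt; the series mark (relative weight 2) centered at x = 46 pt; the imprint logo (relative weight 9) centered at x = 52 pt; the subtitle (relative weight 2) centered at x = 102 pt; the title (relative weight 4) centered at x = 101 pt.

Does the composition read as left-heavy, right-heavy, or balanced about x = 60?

Total weight = 2 + 2 + 9 + 2 + 4 = 19.
x-moment: 2·102 + 2·46 + 9·52 + 2·102 + 4·101 = 1372; centroid 1372/19 ≈ 72.21.
72.2 vs midline 60 → right-heavy.

right-heavy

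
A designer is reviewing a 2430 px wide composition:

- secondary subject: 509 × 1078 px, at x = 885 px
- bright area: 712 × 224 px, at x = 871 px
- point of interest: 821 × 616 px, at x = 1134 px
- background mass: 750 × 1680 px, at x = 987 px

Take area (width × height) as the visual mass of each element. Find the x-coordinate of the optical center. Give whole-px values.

Taking area as weight: secondary subject 509·1078 = 548702, bright area 712·224 = 159488, point of interest 821·616 = 505736, background mass 750·1680 = 1260000. Sum 2473926.
x-moment: 548702·885 + 159488·871 + 505736·1134 + 1260000·987 = 2441639942; centroid 2441639942/2473926 ≈ 986.95.

x ≈ 987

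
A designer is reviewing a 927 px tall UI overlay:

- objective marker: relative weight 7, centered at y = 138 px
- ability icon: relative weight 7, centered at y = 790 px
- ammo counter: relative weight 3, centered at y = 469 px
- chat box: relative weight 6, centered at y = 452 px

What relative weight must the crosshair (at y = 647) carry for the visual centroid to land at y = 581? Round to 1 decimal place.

w ≈ 41.6

Fixed elements: Σw = 7 + 7 + 3 + 6 = 23, Σw·y = 7·138 + 7·790 + 3·469 + 6·452 = 10615.
Set Σw·y/Σw = 581: (10615 + 647w) = 581·(23 + w).
So w = (581·23 − 10615)/(647 − 581) = 2748/66 ≈ 41.64.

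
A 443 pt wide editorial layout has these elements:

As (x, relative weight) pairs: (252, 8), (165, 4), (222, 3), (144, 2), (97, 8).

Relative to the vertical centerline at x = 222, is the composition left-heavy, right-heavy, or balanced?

left-heavy

Total weight = 8 + 4 + 3 + 2 + 8 = 25.
x: (8·252 + 4·165 + 3·222 + 2·144 + 8·97) / 25 = 4406 / 25 ≈ 176.24
Since 176.2 is left of 222, the composition reads left-heavy.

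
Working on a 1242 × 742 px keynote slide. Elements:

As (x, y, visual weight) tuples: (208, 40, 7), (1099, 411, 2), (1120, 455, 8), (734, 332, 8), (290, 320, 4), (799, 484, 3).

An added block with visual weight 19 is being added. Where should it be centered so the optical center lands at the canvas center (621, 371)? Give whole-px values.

After adding the added block, total weight = 7 + 2 + 8 + 8 + 4 + 3 + 19 = 51.
Along x: (22043 + 19·x) / 51 = 621 (existing moment 7·208 + 2·1099 + 8·1120 + 8·734 + 4·290 + 3·799 = 22043) ⇒ x = (31671 − 22043) / 19 ≈ 506.74.
Along y: (10130 + 19·y) / 51 = 371 (existing moment 7·40 + 2·411 + 8·455 + 8·332 + 4·320 + 3·484 = 10130) ⇒ y = (18921 − 10130) / 19 ≈ 462.68.

(507, 463)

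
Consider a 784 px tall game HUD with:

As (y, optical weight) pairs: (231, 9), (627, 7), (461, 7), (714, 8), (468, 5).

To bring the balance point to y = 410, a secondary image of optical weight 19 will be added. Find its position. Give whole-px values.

New total weight: (9 + 7 + 7 + 8 + 5) + 19 = 55.
Along y: (17747 + 19·y) / 55 = 410 (existing moment 9·231 + 7·627 + 7·461 + 8·714 + 5·468 = 17747) ⇒ y = (22550 − 17747) / 19 ≈ 252.79.

y ≈ 253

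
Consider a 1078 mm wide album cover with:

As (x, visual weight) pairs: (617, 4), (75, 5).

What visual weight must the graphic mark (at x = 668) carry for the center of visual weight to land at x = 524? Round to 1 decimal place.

Existing Σw = 9 (4 + 5); existing moment 4·617 + 5·75 = 2843.
Set Σw·x/Σw = 524: (2843 + 668w) = 524·(9 + w).
Rearranging, w·(668 − 524) = 524·9 − 2843 = 1873, so w ≈ 1873/144 = 13.01.

w ≈ 13.0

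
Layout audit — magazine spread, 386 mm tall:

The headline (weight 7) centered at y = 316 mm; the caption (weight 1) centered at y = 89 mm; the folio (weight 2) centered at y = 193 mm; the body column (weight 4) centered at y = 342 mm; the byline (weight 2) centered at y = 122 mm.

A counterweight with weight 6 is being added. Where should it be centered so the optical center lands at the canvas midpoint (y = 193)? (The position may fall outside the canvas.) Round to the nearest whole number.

New total weight: (7 + 1 + 2 + 4 + 2) + 6 = 22.
y: need Σw·y = 22·193 = 4246. Existing = 7·316 + 1·89 + 2·193 + 4·342 + 2·122 = 4299. Remainder -53 / 6 ≈ -8.83.

y ≈ -9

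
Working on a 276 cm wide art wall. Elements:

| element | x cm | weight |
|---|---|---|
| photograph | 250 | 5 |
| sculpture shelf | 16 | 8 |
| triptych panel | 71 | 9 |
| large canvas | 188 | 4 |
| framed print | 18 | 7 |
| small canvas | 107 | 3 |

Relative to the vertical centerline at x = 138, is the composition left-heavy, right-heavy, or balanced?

Weights sum to 5 + 8 + 9 + 4 + 7 + 3 = 36.
Σw·x = 3216; x̄ = 3216/36 ≈ 89.33.
Since 89.3 is left of 138, the composition reads left-heavy.

left-heavy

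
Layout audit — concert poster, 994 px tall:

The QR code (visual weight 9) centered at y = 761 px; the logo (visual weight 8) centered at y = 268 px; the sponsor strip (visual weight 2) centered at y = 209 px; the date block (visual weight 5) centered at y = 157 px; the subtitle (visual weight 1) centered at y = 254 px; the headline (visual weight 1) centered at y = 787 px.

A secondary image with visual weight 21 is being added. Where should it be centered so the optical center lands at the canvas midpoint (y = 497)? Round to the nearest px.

With the secondary image, Σw becomes 9 + 8 + 2 + 5 + 1 + 1 + 21 = 47.
y: need Σw·y = 47·497 = 23359. Existing = 9·761 + 8·268 + 2·209 + 5·157 + 1·254 + 1·787 = 11237. Remainder 12122 / 21 ≈ 577.24.

y ≈ 577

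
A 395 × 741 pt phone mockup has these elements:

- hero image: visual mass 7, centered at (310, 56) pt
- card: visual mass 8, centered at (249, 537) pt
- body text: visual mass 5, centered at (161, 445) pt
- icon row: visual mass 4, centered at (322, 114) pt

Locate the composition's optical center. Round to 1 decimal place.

Σw = 7 + 8 + 5 + 4 = 24.
x: (7·310 + 8·249 + 5·161 + 4·322) / 24 = 6255 / 24 ≈ 260.62
y: (7·56 + 8·537 + 5·445 + 4·114) / 24 = 7369 / 24 ≈ 307.04

(260.6, 307.0)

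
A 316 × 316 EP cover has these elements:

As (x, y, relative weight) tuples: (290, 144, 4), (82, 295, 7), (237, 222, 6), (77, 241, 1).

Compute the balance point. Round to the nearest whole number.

Σw = 4 + 7 + 6 + 1 = 18.
x-moment: 4·290 + 7·82 + 6·237 + 1·77 = 3233; centroid 3233/18 ≈ 179.61.
y-moment: 4·144 + 7·295 + 6·222 + 1·241 = 4214; centroid 4214/18 ≈ 234.11.

(180, 234)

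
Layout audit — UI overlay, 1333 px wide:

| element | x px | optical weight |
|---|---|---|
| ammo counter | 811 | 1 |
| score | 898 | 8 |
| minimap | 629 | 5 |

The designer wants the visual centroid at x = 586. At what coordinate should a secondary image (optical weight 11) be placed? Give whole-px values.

x ≈ 319

After adding the secondary image, total weight = 1 + 8 + 5 + 11 = 25.
x: need Σw·x = 25·586 = 14650. Existing = 1·811 + 8·898 + 5·629 = 11140. Remainder 3510 / 11 ≈ 319.09.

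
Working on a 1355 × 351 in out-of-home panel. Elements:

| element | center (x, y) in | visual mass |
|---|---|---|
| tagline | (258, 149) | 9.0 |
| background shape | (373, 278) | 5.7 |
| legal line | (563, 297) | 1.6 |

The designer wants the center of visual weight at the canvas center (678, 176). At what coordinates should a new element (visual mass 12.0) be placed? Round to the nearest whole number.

(1153, 132)

With the new element, Σw becomes 9.0 + 5.7 + 1.6 + 12.0 = 28.3.
x: target moment 28.3×678 = 19187.4; current 9.0·258 + 5.7·373 + 1.6·563 = 5348.9; the new element supplies 13838.5, so x = 13838.5/12.0 ≈ 1153.21.
y: target moment 28.3×176 = 4980.8; current 9.0·149 + 5.7·278 + 1.6·297 = 3400.8; the new element supplies 1580.0, so y = 1580.0/12.0 ≈ 131.67.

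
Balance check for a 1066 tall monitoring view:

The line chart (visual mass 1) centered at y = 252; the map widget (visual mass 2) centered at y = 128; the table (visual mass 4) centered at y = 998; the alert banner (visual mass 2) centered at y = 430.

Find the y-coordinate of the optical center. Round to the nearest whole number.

Total weight = 1 + 2 + 4 + 2 = 9.
Σw·y = 1·252 + 2·128 + 4·998 + 2·430 = 5360, so ȳ = 5360/9 ≈ 595.56.

y ≈ 596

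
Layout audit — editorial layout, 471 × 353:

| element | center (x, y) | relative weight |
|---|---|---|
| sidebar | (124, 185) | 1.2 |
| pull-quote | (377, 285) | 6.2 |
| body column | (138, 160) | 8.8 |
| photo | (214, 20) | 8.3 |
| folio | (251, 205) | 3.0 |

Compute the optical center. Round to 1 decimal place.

Weights sum to 1.2 + 6.2 + 8.8 + 8.3 + 3.0 = 27.5.
x: (1.2·124 + 6.2·377 + 8.8·138 + 8.3·214 + 3.0·251) / 27.5 = 6229.8 / 27.5 ≈ 226.54
y: (1.2·185 + 6.2·285 + 8.8·160 + 8.3·20 + 3.0·205) / 27.5 = 4178.0 / 27.5 ≈ 151.93

(226.5, 151.9)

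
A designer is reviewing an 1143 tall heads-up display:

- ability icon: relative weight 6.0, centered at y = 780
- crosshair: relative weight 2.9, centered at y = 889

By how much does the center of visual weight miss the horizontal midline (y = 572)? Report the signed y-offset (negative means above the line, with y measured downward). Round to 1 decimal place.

≈ 243.5

Weights sum to 6.0 + 2.9 = 8.9.
y-moment: 6.0·780 + 2.9·889 = 7258.1; centroid 7258.1/8.9 ≈ 815.52.
Against y = 572, that's 815.52 − 572 = 243.52.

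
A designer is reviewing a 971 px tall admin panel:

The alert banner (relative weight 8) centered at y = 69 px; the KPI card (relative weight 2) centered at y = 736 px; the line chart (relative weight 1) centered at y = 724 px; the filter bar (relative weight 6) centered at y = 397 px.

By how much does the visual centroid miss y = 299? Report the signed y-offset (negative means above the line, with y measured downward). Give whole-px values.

≈ 3 px

Σw = 8 + 2 + 1 + 6 = 17.
y-moment: 8·69 + 2·736 + 1·724 + 6·397 = 5130; centroid 5130/17 ≈ 301.76.
Against y = 299, that's 301.76 − 299 = 2.76.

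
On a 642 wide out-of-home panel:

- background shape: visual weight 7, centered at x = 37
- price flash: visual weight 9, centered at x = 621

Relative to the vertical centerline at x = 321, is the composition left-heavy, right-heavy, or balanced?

Total weight = 7 + 9 = 16.
x: (7·37 + 9·621) / 16 = 5848 / 16 ≈ 365.50
365.5 vs midline 321 → right-heavy.

right-heavy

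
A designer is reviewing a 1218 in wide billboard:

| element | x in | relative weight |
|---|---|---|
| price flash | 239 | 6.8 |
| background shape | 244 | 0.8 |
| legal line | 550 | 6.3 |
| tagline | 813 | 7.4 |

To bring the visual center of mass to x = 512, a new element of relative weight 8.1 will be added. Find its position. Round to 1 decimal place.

After adding the new element, total weight = 6.8 + 0.8 + 6.3 + 7.4 + 8.1 = 29.4.
Along x: (11301.6 + 8.1·x) / 29.4 = 512 (existing moment 6.8·239 + 0.8·244 + 6.3·550 + 7.4·813 = 11301.6) ⇒ x = (15052.8 − 11301.6) / 8.1 ≈ 463.11.

x ≈ 463.1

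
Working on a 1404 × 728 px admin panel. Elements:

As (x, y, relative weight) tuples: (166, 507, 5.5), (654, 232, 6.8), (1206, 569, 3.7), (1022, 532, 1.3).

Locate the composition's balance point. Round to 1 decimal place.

Total weight = 5.5 + 6.8 + 3.7 + 1.3 = 17.3.
x: (5.5·166 + 6.8·654 + 3.7·1206 + 1.3·1022) / 17.3 = 11151.0 / 17.3 ≈ 644.57
y: (5.5·507 + 6.8·232 + 3.7·569 + 1.3·532) / 17.3 = 7163.0 / 17.3 ≈ 414.05

(644.6, 414.0)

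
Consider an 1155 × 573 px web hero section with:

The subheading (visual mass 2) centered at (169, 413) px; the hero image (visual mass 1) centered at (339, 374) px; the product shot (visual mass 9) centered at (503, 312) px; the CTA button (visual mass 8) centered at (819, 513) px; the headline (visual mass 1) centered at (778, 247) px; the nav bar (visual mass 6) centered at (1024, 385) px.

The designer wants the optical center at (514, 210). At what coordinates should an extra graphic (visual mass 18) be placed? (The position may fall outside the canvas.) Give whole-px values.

With the extra graphic, Σw becomes 2 + 1 + 9 + 8 + 1 + 6 + 18 = 45.
Along x: (18678 + 18·x) / 45 = 514 (existing moment 2·169 + 1·339 + 9·503 + 8·819 + 1·778 + 6·1024 = 18678) ⇒ x = (23130 − 18678) / 18 ≈ 247.33.
Along y: (10669 + 18·y) / 45 = 210 (existing moment 2·413 + 1·374 + 9·312 + 8·513 + 1·247 + 6·385 = 10669) ⇒ y = (9450 − 10669) / 18 ≈ -67.72.

(247, -68)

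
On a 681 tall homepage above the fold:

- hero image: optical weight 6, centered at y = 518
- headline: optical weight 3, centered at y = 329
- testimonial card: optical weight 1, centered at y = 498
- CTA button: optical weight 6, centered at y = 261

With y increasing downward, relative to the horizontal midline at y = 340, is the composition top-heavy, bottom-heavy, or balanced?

Total weight = 6 + 3 + 1 + 6 = 16.
Σw·y = 6·518 + 3·329 + 1·498 + 6·261 = 6159, so ȳ = 6159/16 ≈ 384.94.
Since 384.9 is below (larger y than) 340, the composition reads bottom-heavy.

bottom-heavy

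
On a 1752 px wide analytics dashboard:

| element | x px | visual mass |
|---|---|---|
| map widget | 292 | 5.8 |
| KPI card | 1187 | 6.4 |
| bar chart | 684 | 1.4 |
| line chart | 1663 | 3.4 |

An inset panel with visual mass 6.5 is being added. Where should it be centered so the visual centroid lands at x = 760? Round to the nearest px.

x ≈ 301

With the inset panel, Σw becomes 5.8 + 6.4 + 1.4 + 3.4 + 6.5 = 23.5.
x: need Σw·x = 23.5·760 = 17860.0. Existing = 5.8·292 + 6.4·1187 + 1.4·684 + 3.4·1663 = 15902.2. Remainder 1957.8 / 6.5 ≈ 301.20.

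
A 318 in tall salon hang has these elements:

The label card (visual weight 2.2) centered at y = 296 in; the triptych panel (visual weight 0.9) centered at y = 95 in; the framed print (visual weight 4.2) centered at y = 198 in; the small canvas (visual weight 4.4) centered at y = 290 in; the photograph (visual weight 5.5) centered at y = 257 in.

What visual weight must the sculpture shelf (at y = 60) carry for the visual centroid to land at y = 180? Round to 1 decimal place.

w ≈ 9.7

Fixed elements: Σw = 2.2 + 0.9 + 4.2 + 4.4 + 5.5 = 17.2, Σw·y = 2.2·296 + 0.9·95 + 4.2·198 + 4.4·290 + 5.5·257 = 4257.8.
Balance at y = 180 requires (4257.8 + w·60) / (17.2 + w) = 180.
Rearranging, w·(60 − 180) = 180·17.2 − 4257.8 = -1161.8, so w ≈ -1161.8/-120 = 9.68.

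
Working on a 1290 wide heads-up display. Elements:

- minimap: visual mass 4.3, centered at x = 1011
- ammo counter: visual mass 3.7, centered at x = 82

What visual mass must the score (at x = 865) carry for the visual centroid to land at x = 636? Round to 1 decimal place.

Fixed elements: Σw = 4.3 + 3.7 = 8.0, Σw·x = 4.3·1011 + 3.7·82 = 4650.7.
Balance at x = 636 requires (4650.7 + w·865) / (8.0 + w) = 636.
Solving: w = (636·8.0 − 4650.7) / (865 − 636) = 437.3 / 229 ≈ 1.91.

w ≈ 1.9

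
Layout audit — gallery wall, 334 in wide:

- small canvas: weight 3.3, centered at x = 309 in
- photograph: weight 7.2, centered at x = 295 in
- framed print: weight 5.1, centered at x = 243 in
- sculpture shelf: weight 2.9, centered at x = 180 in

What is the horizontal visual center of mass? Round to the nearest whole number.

x ≈ 265

Weights sum to 3.3 + 7.2 + 5.1 + 2.9 = 18.5.
x-moment: 3.3·309 + 7.2·295 + 5.1·243 + 2.9·180 = 4905.0; centroid 4905.0/18.5 ≈ 265.14.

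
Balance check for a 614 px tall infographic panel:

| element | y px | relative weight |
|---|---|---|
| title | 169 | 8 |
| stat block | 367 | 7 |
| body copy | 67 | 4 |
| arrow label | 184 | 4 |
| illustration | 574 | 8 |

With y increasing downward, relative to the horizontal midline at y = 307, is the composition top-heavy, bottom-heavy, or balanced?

Total weight = 8 + 7 + 4 + 4 + 8 = 31.
y-moment: 8·169 + 7·367 + 4·67 + 4·184 + 8·574 = 9517; centroid 9517/31 ≈ 307.00.
That equals the midline 307 — balanced.

balanced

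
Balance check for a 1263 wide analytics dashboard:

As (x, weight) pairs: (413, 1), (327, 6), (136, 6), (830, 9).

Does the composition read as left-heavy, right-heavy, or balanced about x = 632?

Σw = 1 + 6 + 6 + 9 = 22.
Σw·x = 1·413 + 6·327 + 6·136 + 9·830 = 10661, so x̄ = 10661/22 ≈ 484.59.
Since 484.6 is left of 632, the composition reads left-heavy.

left-heavy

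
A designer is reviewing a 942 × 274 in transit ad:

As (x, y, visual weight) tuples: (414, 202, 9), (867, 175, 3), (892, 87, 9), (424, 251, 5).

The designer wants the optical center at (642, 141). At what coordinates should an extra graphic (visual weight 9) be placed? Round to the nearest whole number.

After adding the extra graphic, total weight = 9 + 3 + 9 + 5 + 9 = 35.
x: need Σw·x = 35·642 = 22470. Existing = 9·414 + 3·867 + 9·892 + 5·424 = 16475. Remainder 5995 / 9 ≈ 666.11.
y: need Σw·y = 35·141 = 4935. Existing = 9·202 + 3·175 + 9·87 + 5·251 = 4381. Remainder 554 / 9 ≈ 61.56.

(666, 62)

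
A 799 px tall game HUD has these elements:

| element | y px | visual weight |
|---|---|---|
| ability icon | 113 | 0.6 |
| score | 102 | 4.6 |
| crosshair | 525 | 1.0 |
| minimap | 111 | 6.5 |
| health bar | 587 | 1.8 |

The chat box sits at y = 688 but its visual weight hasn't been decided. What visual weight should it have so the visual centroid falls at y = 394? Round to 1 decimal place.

w ≈ 9.8

Known weights sum to 0.6 + 4.6 + 1.0 + 6.5 + 1.8 = 14.5; their moment is 0.6·113 + 4.6·102 + 1.0·525 + 6.5·111 + 1.8·587 = 2840.1.
For the centroid to hit 394: (2840.1 + w·688) / (14.5 + w) = 394.
Solving: w = (394·14.5 − 2840.1) / (688 − 394) = 2872.9 / 294 ≈ 9.77.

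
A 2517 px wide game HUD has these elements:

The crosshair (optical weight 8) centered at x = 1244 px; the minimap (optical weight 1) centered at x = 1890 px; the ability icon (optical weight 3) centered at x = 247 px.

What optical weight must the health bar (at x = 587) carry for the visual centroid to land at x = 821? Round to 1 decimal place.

w ≈ 11.7

Existing Σw = 12 (8 + 1 + 3); existing moment 8·1244 + 1·1890 + 3·247 = 12583.
Set Σw·x/Σw = 821: (12583 + 587w) = 821·(12 + w).
Solving: w = (821·12 − 12583) / (587 − 821) = -2731 / -234 ≈ 11.67.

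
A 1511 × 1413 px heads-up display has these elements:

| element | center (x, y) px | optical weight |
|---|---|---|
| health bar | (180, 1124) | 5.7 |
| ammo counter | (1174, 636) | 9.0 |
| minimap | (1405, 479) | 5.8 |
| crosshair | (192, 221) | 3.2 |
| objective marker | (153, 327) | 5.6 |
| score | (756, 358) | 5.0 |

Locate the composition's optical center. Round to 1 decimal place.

(728.6, 560.9)

Total weight = 5.7 + 9.0 + 5.8 + 3.2 + 5.6 + 5.0 = 34.3.
x-moment: 5.7·180 + 9.0·1174 + 5.8·1405 + 3.2·192 + 5.6·153 + 5.0·756 = 24992.2; centroid 24992.2/34.3 ≈ 728.64.
y-moment: 5.7·1124 + 9.0·636 + 5.8·479 + 3.2·221 + 5.6·327 + 5.0·358 = 19237.4; centroid 19237.4/34.3 ≈ 560.86.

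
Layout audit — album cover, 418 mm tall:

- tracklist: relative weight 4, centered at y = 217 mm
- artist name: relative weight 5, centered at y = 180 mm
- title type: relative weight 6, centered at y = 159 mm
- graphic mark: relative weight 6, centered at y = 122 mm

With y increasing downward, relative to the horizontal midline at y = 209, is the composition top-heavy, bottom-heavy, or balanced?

top-heavy

Total weight = 4 + 5 + 6 + 6 = 21.
Σw·y = 4·217 + 5·180 + 6·159 + 6·122 = 3454, so ȳ = 3454/21 ≈ 164.48.
Since 164.5 is above (smaller y than) 209, the composition reads top-heavy.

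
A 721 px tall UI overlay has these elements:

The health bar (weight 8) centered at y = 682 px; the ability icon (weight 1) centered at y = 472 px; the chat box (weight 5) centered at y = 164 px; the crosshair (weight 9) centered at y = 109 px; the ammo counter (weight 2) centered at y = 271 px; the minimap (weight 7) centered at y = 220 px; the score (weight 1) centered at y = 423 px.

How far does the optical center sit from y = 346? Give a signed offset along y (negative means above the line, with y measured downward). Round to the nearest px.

Weights sum to 8 + 1 + 5 + 9 + 2 + 7 + 1 = 33.
y: moment 10234 / weight 33 ≈ 310.12
Against y = 346, that's 310.12 − 346 = -35.88.

≈ -36 px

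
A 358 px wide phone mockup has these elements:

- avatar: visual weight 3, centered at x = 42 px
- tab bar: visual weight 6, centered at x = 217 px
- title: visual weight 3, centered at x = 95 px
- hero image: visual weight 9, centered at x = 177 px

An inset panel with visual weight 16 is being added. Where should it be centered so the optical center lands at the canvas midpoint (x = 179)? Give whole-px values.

With the inset panel, Σw becomes 3 + 6 + 3 + 9 + 16 = 37.
x: target moment 37×179 = 6623; current 3·42 + 6·217 + 3·95 + 9·177 = 3306; the inset panel supplies 3317, so x = 3317/16 ≈ 207.31.

x ≈ 207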